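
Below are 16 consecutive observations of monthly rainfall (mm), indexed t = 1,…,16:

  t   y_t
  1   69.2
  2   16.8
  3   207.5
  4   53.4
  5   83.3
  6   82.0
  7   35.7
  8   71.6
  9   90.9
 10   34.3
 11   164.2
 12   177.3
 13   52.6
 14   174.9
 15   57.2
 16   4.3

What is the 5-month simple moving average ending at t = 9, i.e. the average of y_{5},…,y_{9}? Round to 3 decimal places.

72.700

Sum of periods 5–9: 83.3 + 82.0 + 35.7 + 71.6 + 90.9 = 363.5
Divide by 5: 363.5 / 5 = 72.700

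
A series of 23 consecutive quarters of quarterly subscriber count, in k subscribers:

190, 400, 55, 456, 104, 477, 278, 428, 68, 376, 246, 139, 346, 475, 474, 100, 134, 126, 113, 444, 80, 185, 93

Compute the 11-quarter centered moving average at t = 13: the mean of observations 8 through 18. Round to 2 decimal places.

264.73

Sum of periods 8–18: 428 + 68 + 376 + 246 + 139 + 346 + 475 + 474 + 100 + 134 + 126 = 2912
Divide by 11: 2912 / 11 = 264.73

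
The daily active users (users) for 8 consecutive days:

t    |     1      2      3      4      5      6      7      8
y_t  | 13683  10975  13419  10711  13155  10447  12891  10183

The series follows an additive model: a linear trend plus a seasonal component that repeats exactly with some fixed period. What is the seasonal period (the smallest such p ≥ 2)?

First differences y_{t+1} − y_t: -2708, 2444, -2708, 2444, -2708, 2444, …
The difference pattern repeats every 2 terms and not for any smaller step, so p = 2.

2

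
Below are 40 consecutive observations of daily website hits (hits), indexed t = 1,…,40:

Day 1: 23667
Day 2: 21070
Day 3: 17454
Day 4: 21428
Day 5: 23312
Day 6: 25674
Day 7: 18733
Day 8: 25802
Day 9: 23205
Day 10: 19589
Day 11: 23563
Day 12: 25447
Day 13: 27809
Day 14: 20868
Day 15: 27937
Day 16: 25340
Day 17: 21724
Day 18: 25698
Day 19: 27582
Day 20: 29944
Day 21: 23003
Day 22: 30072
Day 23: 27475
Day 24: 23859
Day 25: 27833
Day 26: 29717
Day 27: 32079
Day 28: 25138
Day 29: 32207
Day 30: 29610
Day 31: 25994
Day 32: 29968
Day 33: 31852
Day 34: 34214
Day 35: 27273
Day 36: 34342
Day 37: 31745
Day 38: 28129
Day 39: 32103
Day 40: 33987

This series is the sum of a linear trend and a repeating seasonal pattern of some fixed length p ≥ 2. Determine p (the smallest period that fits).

First differences y_{t+1} − y_t: -2597, -3616, 3974, 1884, 2362, -6941, 7069, -2597, -3616, 3974, 1884, 2362, -6941, 7069, -2597, -3616, …
The difference pattern repeats every 7 terms and not for any smaller step, so p = 7.

7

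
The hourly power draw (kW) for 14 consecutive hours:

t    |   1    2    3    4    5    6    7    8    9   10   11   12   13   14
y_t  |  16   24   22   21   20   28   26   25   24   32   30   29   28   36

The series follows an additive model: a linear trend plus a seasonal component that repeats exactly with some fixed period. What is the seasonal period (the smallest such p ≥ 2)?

4

First differences y_{t+1} − y_t: 8, -2, -1, -1, 8, -2, -1, -1, 8, -2, …
The difference pattern repeats every 4 terms and not for any smaller step, so p = 4.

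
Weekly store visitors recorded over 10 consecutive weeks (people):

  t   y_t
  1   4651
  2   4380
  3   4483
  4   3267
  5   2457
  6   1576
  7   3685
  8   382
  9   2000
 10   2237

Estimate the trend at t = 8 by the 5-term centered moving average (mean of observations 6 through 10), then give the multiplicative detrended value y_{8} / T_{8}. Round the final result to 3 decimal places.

Trend T_8 = (1576 + 3685 + 382 + 2000 + 2237) / 5 = 9880/5 = 1976.00000
Ratio to trend: 382 / 1976.00000 = 0.193

0.193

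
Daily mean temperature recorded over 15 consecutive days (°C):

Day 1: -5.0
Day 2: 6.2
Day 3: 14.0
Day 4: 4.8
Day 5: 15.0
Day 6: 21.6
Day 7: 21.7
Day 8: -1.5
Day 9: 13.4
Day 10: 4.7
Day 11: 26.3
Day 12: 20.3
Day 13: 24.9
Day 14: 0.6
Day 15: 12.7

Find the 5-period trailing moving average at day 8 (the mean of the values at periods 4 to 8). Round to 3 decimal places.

12.320

Sum of periods 4–8: 4.8 + 15.0 + 21.6 + 21.7 + (-1.5) = 61.6
Divide by 5: 61.6 / 5 = 12.320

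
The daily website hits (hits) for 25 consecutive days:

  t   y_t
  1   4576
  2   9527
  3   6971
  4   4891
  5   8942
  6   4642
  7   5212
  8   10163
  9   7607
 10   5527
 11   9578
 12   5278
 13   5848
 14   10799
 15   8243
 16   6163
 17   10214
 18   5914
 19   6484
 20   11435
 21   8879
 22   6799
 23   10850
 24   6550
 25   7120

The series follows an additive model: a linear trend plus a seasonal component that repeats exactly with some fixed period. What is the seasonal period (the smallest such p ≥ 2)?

6

First differences y_{t+1} − y_t: 4951, -2556, -2080, 4051, -4300, 570, 4951, -2556, -2080, 4051, -4300, 570, 4951, -2556, …
The difference pattern repeats every 6 terms and not for any smaller step, so p = 6.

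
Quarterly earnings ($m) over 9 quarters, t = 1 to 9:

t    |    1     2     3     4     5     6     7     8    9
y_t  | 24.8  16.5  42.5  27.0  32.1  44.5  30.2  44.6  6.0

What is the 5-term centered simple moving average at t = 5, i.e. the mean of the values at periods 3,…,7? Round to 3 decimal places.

35.260

Sum of periods 3–7: 42.5 + 27.0 + 32.1 + 44.5 + 30.2 = 176.3
Divide by 5: 176.3 / 5 = 35.260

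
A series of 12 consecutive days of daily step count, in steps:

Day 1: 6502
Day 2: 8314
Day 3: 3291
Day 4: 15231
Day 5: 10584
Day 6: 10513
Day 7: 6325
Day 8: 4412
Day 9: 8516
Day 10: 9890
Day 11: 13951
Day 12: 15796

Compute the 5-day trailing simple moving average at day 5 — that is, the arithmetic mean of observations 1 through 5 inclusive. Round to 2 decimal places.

Sum of periods 1–5: 6502 + 8314 + 3291 + 15231 + 10584 = 43922
Divide by 5: 43922 / 5 = 8784.40

8784.40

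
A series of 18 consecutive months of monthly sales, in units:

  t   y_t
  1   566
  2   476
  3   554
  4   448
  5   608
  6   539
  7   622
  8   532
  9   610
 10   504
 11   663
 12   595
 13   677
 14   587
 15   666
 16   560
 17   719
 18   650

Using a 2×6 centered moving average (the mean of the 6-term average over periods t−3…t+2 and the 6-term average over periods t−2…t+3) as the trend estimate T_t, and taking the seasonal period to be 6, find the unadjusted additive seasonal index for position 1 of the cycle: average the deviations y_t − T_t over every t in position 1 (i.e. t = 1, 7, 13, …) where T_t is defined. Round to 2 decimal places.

57.25

Season position 1 occurs at t = 7, 13 (where T_t is defined).
t=7: T_7 = 564.5000; y_7 − T_7 = 622 − 564.5000 = 57.5000
t=13: T_13 = 620.0000; y_13 − T_13 = 677 − 620.0000 = 57.0000
Mean deviation: (57.5000 + 57.0000) / 2 = 57.25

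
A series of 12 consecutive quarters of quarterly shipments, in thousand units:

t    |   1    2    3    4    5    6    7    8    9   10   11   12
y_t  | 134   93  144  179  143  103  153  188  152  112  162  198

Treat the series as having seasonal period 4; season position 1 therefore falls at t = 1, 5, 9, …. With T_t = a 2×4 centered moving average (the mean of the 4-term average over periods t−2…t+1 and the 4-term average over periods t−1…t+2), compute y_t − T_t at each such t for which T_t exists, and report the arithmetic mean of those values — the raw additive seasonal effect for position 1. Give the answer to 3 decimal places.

Season position 1 occurs at t = 5, 9 (where T_t is defined).
t=5: T_5 = 143.37500; y_5 − T_5 = 143 − 143.37500 = -0.37500
t=9: T_9 = 152.37500; y_9 − T_9 = 152 − 152.37500 = -0.37500
Mean deviation: (-0.37500 + -0.37500) / 2 = -0.375

-0.375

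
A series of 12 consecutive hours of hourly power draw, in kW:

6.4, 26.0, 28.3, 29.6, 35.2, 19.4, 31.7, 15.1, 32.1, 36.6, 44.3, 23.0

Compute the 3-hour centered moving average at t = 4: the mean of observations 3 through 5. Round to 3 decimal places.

31.033

Sum of periods 3–5: 28.3 + 29.6 + 35.2 = 93.1
Divide by 3: 93.1 / 3 = 31.033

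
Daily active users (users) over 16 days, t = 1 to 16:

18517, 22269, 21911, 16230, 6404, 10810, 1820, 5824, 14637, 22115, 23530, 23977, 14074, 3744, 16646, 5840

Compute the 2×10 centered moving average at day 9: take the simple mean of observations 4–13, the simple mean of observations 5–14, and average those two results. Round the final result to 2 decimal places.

Sum over 4–13: 16230 + 6404 + 10810 + 1820 + 5824 + 14637 + 22115 + 23530 + 23977 + 14074 = 139421
Sum over 5–14: 6404 + 10810 + 1820 + 5824 + 14637 + 22115 + 23530 + 23977 + 14074 + 3744 = 126935
CMA at t=9 = (139421 + 126935) / (2·10) = 266356 / 20 = 13317.80

13317.80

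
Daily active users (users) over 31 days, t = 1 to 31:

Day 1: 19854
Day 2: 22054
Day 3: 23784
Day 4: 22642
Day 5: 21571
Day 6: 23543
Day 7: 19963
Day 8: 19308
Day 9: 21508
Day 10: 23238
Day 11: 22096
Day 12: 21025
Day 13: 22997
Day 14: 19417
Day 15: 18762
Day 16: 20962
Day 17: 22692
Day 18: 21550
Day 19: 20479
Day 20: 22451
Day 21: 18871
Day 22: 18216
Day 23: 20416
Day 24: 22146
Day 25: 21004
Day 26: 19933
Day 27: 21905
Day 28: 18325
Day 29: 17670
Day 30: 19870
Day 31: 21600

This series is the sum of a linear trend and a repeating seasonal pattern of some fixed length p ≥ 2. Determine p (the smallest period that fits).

7

First differences y_{t+1} − y_t: 2200, 1730, -1142, -1071, 1972, -3580, -655, 2200, 1730, -1142, -1071, 1972, -3580, -655, 2200, 1730, …
The difference pattern repeats every 7 terms and not for any smaller step, so p = 7.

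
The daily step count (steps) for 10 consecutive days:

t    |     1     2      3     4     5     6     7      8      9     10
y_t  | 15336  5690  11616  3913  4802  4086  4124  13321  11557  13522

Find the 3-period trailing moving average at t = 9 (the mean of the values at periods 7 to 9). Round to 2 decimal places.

9667.33

Sum of periods 7–9: 4124 + 13321 + 11557 = 29002
Divide by 3: 29002 / 3 = 9667.33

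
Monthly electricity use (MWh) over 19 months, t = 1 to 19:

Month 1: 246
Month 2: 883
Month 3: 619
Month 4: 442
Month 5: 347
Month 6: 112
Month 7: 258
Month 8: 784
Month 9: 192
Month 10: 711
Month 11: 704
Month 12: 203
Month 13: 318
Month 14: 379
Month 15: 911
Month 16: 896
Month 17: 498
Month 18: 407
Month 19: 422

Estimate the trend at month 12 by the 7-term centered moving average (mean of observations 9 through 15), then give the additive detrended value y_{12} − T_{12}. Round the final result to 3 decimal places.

Trend T_12 = (192 + 711 + 704 + 203 + 318 + 379 + 911) / 7 = 3418/7 = 488.28571
Detrended value: 203 − 488.28571 = -285.286

-285.286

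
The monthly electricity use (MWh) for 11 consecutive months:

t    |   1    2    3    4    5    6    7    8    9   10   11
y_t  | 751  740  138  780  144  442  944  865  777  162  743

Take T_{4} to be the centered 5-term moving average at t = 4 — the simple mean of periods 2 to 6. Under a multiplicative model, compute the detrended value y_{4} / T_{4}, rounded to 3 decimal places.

Trend T_4 = (740 + 138 + 780 + 144 + 442) / 5 = 2244/5 = 448.80000
Ratio to trend: 780 / 448.80000 = 1.738

1.738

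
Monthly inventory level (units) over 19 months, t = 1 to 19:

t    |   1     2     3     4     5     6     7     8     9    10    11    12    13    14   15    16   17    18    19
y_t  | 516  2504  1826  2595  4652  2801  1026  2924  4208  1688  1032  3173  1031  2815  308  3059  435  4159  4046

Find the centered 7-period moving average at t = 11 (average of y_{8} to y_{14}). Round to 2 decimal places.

2410.14

Sum of periods 8–14: 2924 + 4208 + 1688 + 1032 + 3173 + 1031 + 2815 = 16871
Divide by 7: 16871 / 7 = 2410.14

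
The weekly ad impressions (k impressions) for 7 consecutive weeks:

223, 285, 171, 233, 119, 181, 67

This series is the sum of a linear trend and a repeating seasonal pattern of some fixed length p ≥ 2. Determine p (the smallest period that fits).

2

First differences y_{t+1} − y_t: 62, -114, 62, -114, 62, -114, …
The difference pattern repeats every 2 terms and not for any smaller step, so p = 2.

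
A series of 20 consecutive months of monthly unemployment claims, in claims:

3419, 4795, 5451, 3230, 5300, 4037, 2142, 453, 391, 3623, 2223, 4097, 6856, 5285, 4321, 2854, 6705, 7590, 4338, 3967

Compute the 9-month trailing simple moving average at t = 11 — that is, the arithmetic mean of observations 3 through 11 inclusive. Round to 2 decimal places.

2983.33

Sum of periods 3–11: 5451 + 3230 + 5300 + 4037 + 2142 + 453 + 391 + 3623 + 2223 = 26850
Divide by 9: 26850 / 9 = 2983.33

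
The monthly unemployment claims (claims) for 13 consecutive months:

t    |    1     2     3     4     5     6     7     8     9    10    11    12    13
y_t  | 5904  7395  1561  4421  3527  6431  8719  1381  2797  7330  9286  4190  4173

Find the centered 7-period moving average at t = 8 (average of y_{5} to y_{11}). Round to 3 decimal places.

5638.714

Sum of periods 5–11: 3527 + 6431 + 8719 + 1381 + 2797 + 7330 + 9286 = 39471
Divide by 7: 39471 / 7 = 5638.714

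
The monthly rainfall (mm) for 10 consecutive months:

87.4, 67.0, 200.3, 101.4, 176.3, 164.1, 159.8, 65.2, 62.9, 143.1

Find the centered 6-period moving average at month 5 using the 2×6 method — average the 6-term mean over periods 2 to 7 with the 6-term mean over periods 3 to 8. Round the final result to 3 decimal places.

144.667

Sum over 2–7: 67.0 + 200.3 + 101.4 + 176.3 + 164.1 + 159.8 = 868.9
Sum over 3–8: 200.3 + 101.4 + 176.3 + 164.1 + 159.8 + 65.2 = 867.1
CMA at t=5 = (868.9 + 867.1) / (2·6) = 1736.0 / 12 = 144.667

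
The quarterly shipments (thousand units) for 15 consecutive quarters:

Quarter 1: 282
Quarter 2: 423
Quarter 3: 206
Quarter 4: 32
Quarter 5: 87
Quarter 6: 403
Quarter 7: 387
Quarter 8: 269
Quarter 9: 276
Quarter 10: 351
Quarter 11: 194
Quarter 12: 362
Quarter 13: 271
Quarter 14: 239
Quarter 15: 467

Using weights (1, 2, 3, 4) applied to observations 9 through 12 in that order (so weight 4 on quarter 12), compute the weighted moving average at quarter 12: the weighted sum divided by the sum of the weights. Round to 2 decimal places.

Weighted sum: 1·276 + 2·351 + 3·194 + 4·362 = 276 + 702 + 582 + 1448 = 3008
Weight total: 1 + 2 + 3 + 4 = 10
WMA = 3008 / 10 = 300.80

300.80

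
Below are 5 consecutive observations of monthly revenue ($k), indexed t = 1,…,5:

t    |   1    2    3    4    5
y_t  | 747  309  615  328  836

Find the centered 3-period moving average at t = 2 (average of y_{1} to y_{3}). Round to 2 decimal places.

557.00

Sum of periods 1–3: 747 + 309 + 615 = 1671
Divide by 3: 1671 / 3 = 557.00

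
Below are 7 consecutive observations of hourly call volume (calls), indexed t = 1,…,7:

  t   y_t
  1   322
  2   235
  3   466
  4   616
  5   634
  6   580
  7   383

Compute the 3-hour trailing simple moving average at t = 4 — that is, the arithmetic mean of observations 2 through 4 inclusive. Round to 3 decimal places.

Sum of periods 2–4: 235 + 466 + 616 = 1317
Divide by 3: 1317 / 3 = 439.000

439.000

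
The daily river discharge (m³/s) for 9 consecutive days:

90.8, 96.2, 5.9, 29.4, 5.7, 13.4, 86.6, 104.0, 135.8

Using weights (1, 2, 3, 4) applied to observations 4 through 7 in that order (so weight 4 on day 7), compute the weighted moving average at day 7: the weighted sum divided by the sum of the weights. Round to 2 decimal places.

42.74

Weighted sum: 1·29.4 + 2·5.7 + 3·13.4 + 4·86.6 = 29.4 + 11.4 + 40.2 + 346.4 = 427.4
Weight total: 1 + 2 + 3 + 4 = 10
WMA = 427.4 / 10 = 42.74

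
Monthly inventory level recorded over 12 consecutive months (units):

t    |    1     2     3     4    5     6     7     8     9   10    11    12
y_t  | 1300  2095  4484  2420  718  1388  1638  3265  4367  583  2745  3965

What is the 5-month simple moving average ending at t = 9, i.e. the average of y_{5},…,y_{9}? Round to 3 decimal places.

2275.200

Sum of periods 5–9: 718 + 1388 + 1638 + 3265 + 4367 = 11376
Divide by 5: 11376 / 5 = 2275.200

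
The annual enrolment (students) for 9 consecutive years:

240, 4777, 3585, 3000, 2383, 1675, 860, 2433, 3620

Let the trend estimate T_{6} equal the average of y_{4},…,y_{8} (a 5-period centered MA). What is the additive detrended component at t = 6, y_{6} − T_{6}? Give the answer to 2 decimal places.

Trend T_6 = (3000 + 2383 + 1675 + 860 + 2433) / 5 = 10351/5 = 2070.2000
Detrended value: 1675 − 2070.2000 = -395.20

-395.20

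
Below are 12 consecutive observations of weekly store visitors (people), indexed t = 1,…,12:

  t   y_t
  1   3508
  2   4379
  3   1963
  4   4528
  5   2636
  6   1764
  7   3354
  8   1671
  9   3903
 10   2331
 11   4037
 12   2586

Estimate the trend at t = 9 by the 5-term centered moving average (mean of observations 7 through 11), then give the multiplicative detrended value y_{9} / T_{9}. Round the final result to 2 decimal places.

Trend T_9 = (3354 + 1671 + 3903 + 2331 + 4037) / 5 = 15296/5 = 3059.2000
Ratio to trend: 3903 / 3059.2000 = 1.28

1.28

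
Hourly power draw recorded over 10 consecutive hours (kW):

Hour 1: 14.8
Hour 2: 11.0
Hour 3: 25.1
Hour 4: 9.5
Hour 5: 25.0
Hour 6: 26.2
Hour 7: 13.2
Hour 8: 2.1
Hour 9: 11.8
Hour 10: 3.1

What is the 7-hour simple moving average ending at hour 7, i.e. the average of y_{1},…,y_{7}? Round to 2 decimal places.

17.83

Sum of periods 1–7: 14.8 + 11.0 + 25.1 + 9.5 + 25.0 + 26.2 + 13.2 = 124.8
Divide by 7: 124.8 / 7 = 17.83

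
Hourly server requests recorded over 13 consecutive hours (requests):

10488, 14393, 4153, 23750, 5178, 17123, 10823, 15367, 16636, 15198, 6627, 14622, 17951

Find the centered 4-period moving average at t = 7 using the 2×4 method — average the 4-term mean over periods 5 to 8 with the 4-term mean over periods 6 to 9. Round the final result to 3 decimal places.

13555.000

Sum over 5–8: 5178 + 17123 + 10823 + 15367 = 48491
Sum over 6–9: 17123 + 10823 + 15367 + 16636 = 59949
CMA at t=7 = (48491 + 59949) / (2·4) = 108440 / 8 = 13555.000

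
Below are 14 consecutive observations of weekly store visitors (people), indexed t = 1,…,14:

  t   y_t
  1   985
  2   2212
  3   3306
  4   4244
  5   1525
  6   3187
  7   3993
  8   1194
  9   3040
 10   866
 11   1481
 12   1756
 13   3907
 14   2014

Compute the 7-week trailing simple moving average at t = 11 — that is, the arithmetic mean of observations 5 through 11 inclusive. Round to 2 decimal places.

Sum of periods 5–11: 1525 + 3187 + 3993 + 1194 + 3040 + 866 + 1481 = 15286
Divide by 7: 15286 / 7 = 2183.71

2183.71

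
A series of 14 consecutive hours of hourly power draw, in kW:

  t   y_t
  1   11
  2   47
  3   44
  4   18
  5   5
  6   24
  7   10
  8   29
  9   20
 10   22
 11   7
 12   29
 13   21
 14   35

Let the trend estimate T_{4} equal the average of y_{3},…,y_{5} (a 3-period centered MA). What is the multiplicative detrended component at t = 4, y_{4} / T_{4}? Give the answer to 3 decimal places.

0.806

Trend T_4 = (44 + 18 + 5) / 3 = 67/3 = 22.33333
Ratio to trend: 18 / 22.33333 = 0.806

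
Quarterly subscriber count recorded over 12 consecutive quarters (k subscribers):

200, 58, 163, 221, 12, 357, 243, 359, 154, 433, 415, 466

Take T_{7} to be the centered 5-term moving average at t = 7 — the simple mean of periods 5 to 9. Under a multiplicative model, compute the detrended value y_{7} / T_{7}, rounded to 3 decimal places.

1.080

Trend T_7 = (12 + 357 + 243 + 359 + 154) / 5 = 1125/5 = 225.00000
Ratio to trend: 243 / 225.00000 = 1.080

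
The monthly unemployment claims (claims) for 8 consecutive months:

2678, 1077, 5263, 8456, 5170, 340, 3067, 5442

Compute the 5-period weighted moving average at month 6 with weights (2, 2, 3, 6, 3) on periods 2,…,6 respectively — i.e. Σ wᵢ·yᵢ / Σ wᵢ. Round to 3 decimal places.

4380.500

Weighted sum: 2·1077 + 2·5263 + 3·8456 + 6·5170 + 3·340 = 2154 + 10526 + 25368 + 31020 + 1020 = 70088
Weight total: 2 + 2 + 3 + 6 + 3 = 16
WMA = 70088 / 16 = 4380.500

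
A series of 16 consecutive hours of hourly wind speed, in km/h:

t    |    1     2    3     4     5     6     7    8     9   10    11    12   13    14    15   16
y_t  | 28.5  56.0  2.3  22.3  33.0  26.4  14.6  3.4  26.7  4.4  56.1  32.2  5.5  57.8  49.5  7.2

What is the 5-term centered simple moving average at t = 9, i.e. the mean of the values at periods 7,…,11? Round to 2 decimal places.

21.04

Sum of periods 7–11: 14.6 + 3.4 + 26.7 + 4.4 + 56.1 = 105.2
Divide by 5: 105.2 / 5 = 21.04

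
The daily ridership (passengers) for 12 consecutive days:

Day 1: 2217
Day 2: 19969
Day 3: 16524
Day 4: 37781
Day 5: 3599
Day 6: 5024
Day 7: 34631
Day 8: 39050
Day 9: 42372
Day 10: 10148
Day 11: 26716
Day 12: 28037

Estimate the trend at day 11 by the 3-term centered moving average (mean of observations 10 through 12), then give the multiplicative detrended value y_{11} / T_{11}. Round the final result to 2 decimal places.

Trend T_11 = (10148 + 26716 + 28037) / 3 = 64901/3 = 21633.6667
Ratio to trend: 26716 / 21633.6667 = 1.23

1.23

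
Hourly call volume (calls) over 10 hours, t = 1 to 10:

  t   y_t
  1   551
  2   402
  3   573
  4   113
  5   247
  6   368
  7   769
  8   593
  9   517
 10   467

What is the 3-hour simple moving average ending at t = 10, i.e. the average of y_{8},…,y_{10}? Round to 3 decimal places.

525.667

Sum of periods 8–10: 593 + 517 + 467 = 1577
Divide by 3: 1577 / 3 = 525.667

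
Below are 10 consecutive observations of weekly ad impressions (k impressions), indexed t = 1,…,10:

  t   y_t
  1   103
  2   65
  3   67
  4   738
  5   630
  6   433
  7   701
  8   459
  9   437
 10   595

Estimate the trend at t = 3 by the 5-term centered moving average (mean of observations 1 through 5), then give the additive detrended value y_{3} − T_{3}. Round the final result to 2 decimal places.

Trend T_3 = (103 + 65 + 67 + 738 + 630) / 5 = 1603/5 = 320.6000
Detrended value: 67 − 320.6000 = -253.60

-253.60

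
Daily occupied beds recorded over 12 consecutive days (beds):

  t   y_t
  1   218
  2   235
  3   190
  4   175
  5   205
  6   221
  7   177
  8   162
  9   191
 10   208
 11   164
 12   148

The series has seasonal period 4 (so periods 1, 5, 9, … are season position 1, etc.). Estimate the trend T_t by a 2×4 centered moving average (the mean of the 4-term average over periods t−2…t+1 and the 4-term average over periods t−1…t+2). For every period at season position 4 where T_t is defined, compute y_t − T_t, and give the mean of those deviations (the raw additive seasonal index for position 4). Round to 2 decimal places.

-24.31

Season position 4 occurs at t = 4, 8 (where T_t is defined).
t=4: T_4 = 199.5000; y_4 − T_4 = 175 − 199.5000 = -24.5000
t=8: T_8 = 186.1250; y_8 − T_8 = 162 − 186.1250 = -24.1250
Mean deviation: (-24.5000 + -24.1250) / 2 = -24.31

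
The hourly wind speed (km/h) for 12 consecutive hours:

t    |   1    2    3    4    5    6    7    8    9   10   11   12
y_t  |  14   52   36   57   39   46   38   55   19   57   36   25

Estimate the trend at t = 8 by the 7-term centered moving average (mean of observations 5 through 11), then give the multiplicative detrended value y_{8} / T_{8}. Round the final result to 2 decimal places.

1.33

Trend T_8 = (39 + 46 + 38 + 55 + 19 + 57 + 36) / 7 = 290/7 = 41.4286
Ratio to trend: 55 / 41.4286 = 1.33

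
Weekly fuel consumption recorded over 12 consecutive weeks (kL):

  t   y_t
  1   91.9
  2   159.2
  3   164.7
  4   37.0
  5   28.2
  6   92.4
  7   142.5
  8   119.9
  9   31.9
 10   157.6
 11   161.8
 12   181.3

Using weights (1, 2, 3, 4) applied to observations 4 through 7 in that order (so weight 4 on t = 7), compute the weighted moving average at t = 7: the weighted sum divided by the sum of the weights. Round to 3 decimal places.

94.060

Weighted sum: 1·37.0 + 2·28.2 + 3·92.4 + 4·142.5 = 37.0 + 56.4 + 277.2 + 570.0 = 940.6
Weight total: 1 + 2 + 3 + 4 = 10
WMA = 940.6 / 10 = 94.060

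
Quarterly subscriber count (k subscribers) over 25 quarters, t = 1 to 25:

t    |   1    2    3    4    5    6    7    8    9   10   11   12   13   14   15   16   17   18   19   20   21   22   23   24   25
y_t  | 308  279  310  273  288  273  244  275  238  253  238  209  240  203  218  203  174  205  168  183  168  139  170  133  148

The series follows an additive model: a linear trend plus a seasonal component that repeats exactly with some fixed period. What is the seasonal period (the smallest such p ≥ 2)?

5

First differences y_{t+1} − y_t: -29, 31, -37, 15, -15, -29, 31, -37, 15, -15, -29, 31, …
The difference pattern repeats every 5 terms and not for any smaller step, so p = 5.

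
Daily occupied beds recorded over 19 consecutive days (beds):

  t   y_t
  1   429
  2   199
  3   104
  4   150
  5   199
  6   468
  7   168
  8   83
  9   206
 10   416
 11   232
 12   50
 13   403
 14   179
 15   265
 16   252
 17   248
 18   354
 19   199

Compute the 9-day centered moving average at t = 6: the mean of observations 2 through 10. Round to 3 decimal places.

221.444

Sum of periods 2–10: 199 + 104 + 150 + 199 + 468 + 168 + 83 + 206 + 416 = 1993
Divide by 9: 1993 / 9 = 221.444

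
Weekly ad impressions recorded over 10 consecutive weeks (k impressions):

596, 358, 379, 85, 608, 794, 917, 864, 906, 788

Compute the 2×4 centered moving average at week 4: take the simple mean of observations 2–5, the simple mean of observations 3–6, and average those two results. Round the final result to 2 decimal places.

Sum over 2–5: 358 + 379 + 85 + 608 = 1430
Sum over 3–6: 379 + 85 + 608 + 794 = 1866
CMA at t=4 = (1430 + 1866) / (2·4) = 3296 / 8 = 412.00

412.00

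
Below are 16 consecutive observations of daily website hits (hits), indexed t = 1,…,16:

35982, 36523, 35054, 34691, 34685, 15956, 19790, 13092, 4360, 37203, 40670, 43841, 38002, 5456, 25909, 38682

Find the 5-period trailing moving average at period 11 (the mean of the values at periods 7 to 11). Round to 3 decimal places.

Sum of periods 7–11: 19790 + 13092 + 4360 + 37203 + 40670 = 115115
Divide by 5: 115115 / 5 = 23023.000

23023.000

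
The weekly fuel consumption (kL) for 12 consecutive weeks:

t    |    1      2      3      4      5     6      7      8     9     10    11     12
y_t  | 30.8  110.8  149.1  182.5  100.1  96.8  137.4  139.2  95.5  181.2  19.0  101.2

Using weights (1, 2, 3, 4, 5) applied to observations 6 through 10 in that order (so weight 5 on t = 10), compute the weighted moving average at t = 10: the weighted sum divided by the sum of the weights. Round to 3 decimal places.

138.480

Weighted sum: 1·96.8 + 2·137.4 + 3·139.2 + 4·95.5 + 5·181.2 = 96.8 + 274.8 + 417.6 + 382.0 + 906.0 = 2077.2
Weight total: 1 + 2 + 3 + 4 + 5 = 15
WMA = 2077.2 / 15 = 138.480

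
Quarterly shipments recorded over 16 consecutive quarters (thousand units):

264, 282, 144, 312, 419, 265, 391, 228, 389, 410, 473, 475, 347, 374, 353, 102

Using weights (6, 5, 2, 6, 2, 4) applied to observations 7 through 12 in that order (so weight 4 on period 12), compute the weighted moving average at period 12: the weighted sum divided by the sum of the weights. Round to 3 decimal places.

Weighted sum: 6·391 + 5·228 + 2·389 + 6·410 + 2·473 + 4·475 = 2346 + 1140 + 778 + 2460 + 946 + 1900 = 9570
Weight total: 6 + 5 + 2 + 6 + 2 + 4 = 25
WMA = 9570 / 25 = 382.800

382.800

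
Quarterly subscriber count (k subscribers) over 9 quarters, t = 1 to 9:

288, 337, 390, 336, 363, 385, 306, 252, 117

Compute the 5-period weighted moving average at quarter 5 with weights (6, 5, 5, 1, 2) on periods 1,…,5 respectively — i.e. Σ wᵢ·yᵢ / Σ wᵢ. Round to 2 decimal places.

Weighted sum: 6·288 + 5·337 + 5·390 + 1·336 + 2·363 = 1728 + 1685 + 1950 + 336 + 726 = 6425
Weight total: 6 + 5 + 5 + 1 + 2 = 19
WMA = 6425 / 19 = 338.16

338.16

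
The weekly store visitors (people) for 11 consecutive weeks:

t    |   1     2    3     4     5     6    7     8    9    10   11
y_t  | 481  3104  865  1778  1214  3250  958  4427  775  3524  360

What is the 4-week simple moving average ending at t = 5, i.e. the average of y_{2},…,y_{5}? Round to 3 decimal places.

1740.250

Sum of periods 2–5: 3104 + 865 + 1778 + 1214 = 6961
Divide by 4: 6961 / 4 = 1740.250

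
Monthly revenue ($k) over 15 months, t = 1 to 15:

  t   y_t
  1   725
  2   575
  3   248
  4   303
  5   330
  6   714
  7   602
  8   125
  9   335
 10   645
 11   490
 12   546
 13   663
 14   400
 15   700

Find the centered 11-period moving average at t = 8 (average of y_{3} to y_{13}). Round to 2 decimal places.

Sum of periods 3–13: 248 + 303 + 330 + 714 + 602 + 125 + 335 + 645 + 490 + 546 + 663 = 5001
Divide by 11: 5001 / 11 = 454.64

454.64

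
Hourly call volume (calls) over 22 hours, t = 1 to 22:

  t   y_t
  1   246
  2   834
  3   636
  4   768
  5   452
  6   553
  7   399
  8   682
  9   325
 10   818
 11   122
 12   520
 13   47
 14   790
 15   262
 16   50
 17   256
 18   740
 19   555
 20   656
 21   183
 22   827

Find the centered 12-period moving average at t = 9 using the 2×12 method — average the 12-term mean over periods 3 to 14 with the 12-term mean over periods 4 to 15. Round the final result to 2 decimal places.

Sum over 3–14: 636 + 768 + 452 + 553 + 399 + 682 + 325 + 818 + 122 + 520 + 47 + 790 = 6112
Sum over 4–15: 768 + 452 + 553 + 399 + 682 + 325 + 818 + 122 + 520 + 47 + 790 + 262 = 5738
CMA at t=9 = (6112 + 5738) / (2·12) = 11850 / 24 = 493.75

493.75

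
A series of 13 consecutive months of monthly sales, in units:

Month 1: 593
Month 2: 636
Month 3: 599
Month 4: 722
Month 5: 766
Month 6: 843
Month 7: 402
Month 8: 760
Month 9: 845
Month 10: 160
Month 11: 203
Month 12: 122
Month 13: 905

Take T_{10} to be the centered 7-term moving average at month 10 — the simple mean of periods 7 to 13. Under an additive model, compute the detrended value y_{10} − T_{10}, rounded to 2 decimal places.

Trend T_10 = (402 + 760 + 845 + 160 + 203 + 122 + 905) / 7 = 3397/7 = 485.2857
Detrended value: 160 − 485.2857 = -325.29

-325.29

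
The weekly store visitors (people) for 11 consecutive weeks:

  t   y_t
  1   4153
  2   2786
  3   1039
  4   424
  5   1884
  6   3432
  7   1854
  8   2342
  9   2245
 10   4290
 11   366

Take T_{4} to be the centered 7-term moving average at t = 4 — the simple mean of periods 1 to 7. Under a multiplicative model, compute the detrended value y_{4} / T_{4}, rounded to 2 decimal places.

0.19

Trend T_4 = (4153 + 2786 + 1039 + 424 + 1884 + 3432 + 1854) / 7 = 15572/7 = 2224.5714
Ratio to trend: 424 / 2224.5714 = 0.19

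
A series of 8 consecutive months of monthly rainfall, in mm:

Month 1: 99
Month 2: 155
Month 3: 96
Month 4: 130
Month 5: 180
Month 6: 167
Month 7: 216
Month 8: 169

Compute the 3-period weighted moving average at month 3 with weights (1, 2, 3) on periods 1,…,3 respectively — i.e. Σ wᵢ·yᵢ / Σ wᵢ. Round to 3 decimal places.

Weighted sum: 1·99 + 2·155 + 3·96 = 99 + 310 + 288 = 697
Weight total: 1 + 2 + 3 = 6
WMA = 697 / 6 = 116.167

116.167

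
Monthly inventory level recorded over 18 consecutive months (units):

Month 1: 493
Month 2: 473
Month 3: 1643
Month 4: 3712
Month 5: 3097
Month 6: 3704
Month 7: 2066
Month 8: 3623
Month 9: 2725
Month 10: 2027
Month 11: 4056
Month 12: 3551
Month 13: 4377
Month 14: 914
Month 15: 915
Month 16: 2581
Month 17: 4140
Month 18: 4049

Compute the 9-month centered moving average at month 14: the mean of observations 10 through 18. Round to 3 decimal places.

Sum of periods 10–18: 2027 + 4056 + 3551 + 4377 + 914 + 915 + 2581 + 4140 + 4049 = 26610
Divide by 9: 26610 / 9 = 2956.667

2956.667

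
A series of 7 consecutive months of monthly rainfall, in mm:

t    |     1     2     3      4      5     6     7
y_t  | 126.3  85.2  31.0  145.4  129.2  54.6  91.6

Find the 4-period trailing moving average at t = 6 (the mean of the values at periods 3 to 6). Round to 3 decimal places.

90.050

Sum of periods 3–6: 31.0 + 145.4 + 129.2 + 54.6 = 360.2
Divide by 4: 360.2 / 4 = 90.050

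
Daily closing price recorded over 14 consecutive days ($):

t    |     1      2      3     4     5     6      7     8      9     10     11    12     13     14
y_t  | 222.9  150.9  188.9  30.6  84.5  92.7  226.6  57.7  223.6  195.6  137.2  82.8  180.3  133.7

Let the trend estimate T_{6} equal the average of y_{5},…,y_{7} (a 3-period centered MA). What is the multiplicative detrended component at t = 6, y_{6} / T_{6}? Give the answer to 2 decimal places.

Trend T_6 = (84.5 + 92.7 + 226.6) / 3 = 403.8/3 = 134.6000
Ratio to trend: 92.7 / 134.6000 = 0.69

0.69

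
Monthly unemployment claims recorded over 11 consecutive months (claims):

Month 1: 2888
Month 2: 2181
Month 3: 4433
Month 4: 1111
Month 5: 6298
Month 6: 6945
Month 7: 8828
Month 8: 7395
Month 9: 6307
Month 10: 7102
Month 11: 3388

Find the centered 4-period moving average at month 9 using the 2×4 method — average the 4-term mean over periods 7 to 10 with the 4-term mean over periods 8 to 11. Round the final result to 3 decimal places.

6728.000

Sum over 7–10: 8828 + 7395 + 6307 + 7102 = 29632
Sum over 8–11: 7395 + 6307 + 7102 + 3388 = 24192
CMA at t=9 = (29632 + 24192) / (2·4) = 53824 / 8 = 6728.000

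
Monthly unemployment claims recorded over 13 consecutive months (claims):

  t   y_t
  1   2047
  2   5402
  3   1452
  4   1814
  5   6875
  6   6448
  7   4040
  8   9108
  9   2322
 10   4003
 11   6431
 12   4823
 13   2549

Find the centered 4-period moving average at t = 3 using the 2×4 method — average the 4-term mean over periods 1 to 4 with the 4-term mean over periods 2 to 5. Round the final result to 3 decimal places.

Sum over 1–4: 2047 + 5402 + 1452 + 1814 = 10715
Sum over 2–5: 5402 + 1452 + 1814 + 6875 = 15543
CMA at t=3 = (10715 + 15543) / (2·4) = 26258 / 8 = 3282.250

3282.250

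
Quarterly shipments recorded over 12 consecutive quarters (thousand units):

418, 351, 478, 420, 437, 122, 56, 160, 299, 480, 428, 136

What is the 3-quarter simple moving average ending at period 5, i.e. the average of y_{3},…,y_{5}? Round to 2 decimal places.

445.00

Sum of periods 3–5: 478 + 420 + 437 = 1335
Divide by 3: 1335 / 3 = 445.00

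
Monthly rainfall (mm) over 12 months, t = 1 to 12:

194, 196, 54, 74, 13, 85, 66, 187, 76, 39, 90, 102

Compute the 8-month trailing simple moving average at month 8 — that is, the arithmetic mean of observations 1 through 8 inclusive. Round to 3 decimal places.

Sum of periods 1–8: 194 + 196 + 54 + 74 + 13 + 85 + 66 + 187 = 869
Divide by 8: 869 / 8 = 108.625

108.625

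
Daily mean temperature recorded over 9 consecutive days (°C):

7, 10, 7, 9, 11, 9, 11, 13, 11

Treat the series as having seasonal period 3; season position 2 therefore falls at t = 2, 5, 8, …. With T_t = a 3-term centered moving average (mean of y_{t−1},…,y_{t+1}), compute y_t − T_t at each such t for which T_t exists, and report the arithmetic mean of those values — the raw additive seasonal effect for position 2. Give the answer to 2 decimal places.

1.56

Season position 2 occurs at t = 2, 5, 8 (where T_t is defined).
t=2: T_2 = 8.0000; y_2 − T_2 = 10 − 8.0000 = 2.0000
t=5: T_5 = 9.6667; y_5 − T_5 = 11 − 9.6667 = 1.3333
t=8: T_8 = 11.6667; y_8 − T_8 = 13 − 11.6667 = 1.3333
Mean deviation: (2.0000 + 1.3333 + 1.3333) / 3 = 1.56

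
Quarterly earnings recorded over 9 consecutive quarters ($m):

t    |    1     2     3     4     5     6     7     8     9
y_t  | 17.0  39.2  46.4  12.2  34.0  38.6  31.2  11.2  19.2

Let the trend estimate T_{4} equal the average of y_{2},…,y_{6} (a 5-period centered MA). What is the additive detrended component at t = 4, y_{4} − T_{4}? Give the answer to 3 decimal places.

-21.880

Trend T_4 = (39.2 + 46.4 + 12.2 + 34.0 + 38.6) / 5 = 170.4/5 = 34.08000
Detrended value: 12.2 − 34.08000 = -21.880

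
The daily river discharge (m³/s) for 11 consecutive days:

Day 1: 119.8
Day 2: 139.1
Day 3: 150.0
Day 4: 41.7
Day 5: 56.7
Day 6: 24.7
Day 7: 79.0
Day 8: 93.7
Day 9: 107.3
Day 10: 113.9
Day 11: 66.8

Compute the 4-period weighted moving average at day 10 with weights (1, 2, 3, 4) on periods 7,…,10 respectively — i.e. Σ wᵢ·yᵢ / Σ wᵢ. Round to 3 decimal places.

Weighted sum: 1·79.0 + 2·93.7 + 3·107.3 + 4·113.9 = 79.0 + 187.4 + 321.9 + 455.6 = 1043.9
Weight total: 1 + 2 + 3 + 4 = 10
WMA = 1043.9 / 10 = 104.390

104.390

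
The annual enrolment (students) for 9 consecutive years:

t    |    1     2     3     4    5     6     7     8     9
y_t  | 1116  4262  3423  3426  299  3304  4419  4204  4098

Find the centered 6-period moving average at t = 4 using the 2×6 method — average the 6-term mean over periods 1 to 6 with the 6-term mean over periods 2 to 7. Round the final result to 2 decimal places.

2913.58

Sum over 1–6: 1116 + 4262 + 3423 + 3426 + 299 + 3304 = 15830
Sum over 2–7: 4262 + 3423 + 3426 + 299 + 3304 + 4419 = 19133
CMA at t=4 = (15830 + 19133) / (2·6) = 34963 / 12 = 2913.58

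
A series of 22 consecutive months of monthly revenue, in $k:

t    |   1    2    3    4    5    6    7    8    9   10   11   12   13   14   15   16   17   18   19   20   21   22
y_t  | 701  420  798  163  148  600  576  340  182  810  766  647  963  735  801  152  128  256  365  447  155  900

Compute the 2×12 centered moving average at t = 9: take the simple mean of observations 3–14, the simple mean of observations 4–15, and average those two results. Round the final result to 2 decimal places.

560.79

Sum over 3–14: 798 + 163 + 148 + 600 + 576 + 340 + 182 + 810 + 766 + 647 + 963 + 735 = 6728
Sum over 4–15: 163 + 148 + 600 + 576 + 340 + 182 + 810 + 766 + 647 + 963 + 735 + 801 = 6731
CMA at t=9 = (6728 + 6731) / (2·12) = 13459 / 24 = 560.79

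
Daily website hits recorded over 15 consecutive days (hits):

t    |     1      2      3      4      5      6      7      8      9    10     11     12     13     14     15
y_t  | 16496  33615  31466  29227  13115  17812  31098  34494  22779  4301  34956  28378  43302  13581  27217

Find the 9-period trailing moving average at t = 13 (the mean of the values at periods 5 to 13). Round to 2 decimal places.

25581.67

Sum of periods 5–13: 13115 + 17812 + 31098 + 34494 + 22779 + 4301 + 34956 + 28378 + 43302 = 230235
Divide by 9: 230235 / 9 = 25581.67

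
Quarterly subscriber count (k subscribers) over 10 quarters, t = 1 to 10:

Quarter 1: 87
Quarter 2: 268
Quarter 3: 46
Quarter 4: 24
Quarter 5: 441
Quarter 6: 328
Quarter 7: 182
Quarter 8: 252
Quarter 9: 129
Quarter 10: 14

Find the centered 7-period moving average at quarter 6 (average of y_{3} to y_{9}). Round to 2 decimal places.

Sum of periods 3–9: 46 + 24 + 441 + 328 + 182 + 252 + 129 = 1402
Divide by 7: 1402 / 7 = 200.29

200.29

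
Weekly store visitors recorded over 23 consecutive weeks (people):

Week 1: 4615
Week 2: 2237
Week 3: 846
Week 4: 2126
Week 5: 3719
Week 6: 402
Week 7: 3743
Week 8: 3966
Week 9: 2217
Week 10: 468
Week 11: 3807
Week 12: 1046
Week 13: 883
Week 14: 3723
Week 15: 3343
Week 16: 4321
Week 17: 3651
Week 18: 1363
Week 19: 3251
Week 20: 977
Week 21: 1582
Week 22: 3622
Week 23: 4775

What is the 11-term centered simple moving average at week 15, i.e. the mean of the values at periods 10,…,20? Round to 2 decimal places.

2439.36

Sum of periods 10–20: 468 + 3807 + 1046 + 883 + 3723 + 3343 + 4321 + 3651 + 1363 + 3251 + 977 = 26833
Divide by 11: 26833 / 11 = 2439.36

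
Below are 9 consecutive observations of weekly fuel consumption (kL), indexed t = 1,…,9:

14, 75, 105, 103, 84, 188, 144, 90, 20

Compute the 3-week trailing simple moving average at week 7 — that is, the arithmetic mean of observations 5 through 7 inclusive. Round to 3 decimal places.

Sum of periods 5–7: 84 + 188 + 144 = 416
Divide by 3: 416 / 3 = 138.667

138.667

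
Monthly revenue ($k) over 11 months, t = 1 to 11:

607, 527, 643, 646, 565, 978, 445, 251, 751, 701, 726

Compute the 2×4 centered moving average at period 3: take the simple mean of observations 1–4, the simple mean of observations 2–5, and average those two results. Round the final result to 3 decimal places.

Sum over 1–4: 607 + 527 + 643 + 646 = 2423
Sum over 2–5: 527 + 643 + 646 + 565 = 2381
CMA at t=3 = (2423 + 2381) / (2·4) = 4804 / 8 = 600.500

600.500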